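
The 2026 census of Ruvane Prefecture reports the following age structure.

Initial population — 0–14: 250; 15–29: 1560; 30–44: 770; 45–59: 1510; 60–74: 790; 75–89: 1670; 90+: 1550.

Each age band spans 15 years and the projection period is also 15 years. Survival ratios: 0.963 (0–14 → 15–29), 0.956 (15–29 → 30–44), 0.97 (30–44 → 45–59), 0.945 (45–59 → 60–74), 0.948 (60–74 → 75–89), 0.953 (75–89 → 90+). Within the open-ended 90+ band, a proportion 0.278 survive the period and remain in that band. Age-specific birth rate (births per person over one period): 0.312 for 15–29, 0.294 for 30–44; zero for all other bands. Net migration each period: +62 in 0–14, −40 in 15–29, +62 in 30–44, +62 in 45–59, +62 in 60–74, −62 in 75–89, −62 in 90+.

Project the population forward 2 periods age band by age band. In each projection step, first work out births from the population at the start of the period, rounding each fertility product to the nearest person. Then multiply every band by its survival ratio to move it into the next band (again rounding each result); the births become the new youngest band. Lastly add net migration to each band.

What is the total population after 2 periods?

After projecting period 1:
Births: 1560 * 0.312 = 487  |  770 * 0.294 = 226 → total 713
15–29: 250 * 0.963 = 241
30–44: 1560 * 0.956 = 1491
45–59: 770 * 0.97 = 747
60–74: 1510 * 0.945 = 1427
75–89: 790 * 0.948 = 749
90+: 1670 * 0.953 + 1550 * 0.278 = 1592 + 431 = 2023
Net migration: 0–14 + 62 → 775; 15–29 − 40 → 201; 30–44 + 62 → 1553; 45–59 + 62 → 809; 60–74 + 62 → 1489; 75–89 − 62 → 687; 90+ − 62 → 1961
Giving 775 / 201 / 1553 / 809 / 1489 / 687 / 1961.
After projecting period 2:
Births: 201 * 0.312 = 63  |  1553 * 0.294 = 457 → total 520
15–29: 775 * 0.963 = 746
30–44: 201 * 0.956 = 192
45–59: 1553 * 0.97 = 1506
60–74: 809 * 0.945 = 765
75–89: 1489 * 0.948 = 1412
90+: 687 * 0.953 + 1961 * 0.278 = 655 + 545 = 1200
Net migration: 0–14 + 62 → 582; 15–29 − 40 → 706; 30–44 + 62 → 254; 45–59 + 62 → 1568; 60–74 + 62 → 827; 75–89 − 62 → 1350; 90+ − 62 → 1138
Giving 582 / 706 / 254 / 1568 / 827 / 1350 / 1138.
Total after period 2: 582 + 706 + 254 + 1568 + 827 + 1350 + 1138 = 6425

6425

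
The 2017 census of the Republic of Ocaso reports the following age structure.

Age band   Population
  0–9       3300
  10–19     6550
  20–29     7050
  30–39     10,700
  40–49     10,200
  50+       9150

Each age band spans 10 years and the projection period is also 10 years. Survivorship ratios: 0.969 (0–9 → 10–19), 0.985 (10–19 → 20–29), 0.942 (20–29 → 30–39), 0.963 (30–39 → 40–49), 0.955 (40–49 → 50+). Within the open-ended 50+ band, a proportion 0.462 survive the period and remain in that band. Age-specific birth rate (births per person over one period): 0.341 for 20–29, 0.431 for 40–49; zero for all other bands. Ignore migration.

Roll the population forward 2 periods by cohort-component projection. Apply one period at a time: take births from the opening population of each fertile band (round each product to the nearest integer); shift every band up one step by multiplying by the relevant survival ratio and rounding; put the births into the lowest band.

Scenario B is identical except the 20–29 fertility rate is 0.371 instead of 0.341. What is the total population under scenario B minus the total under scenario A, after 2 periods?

Numbering the groups 1..6 from youngest to oldest:
[period 1]
Births: 7050 × 0.341 = 2404, 10200 × 0.431 = 4396 → 6800
Group 2: 3300 × 0.969 = 3198
Group 3: 6550 × 0.985 = 6452
Group 4: 7050 × 0.942 = 6641
Group 5: 10700 × 0.963 = 10304
Group 6: 10200 × 0.955 + 9150 × 0.462 = 9741 + 4227 = 13968
End of period: [6800, 3198, 6452, 6641, 10304, 13968]
[period 2]
Births: 6452 × 0.341 = 2200, 10304 × 0.431 = 4441 → 6641
Group 2: 6800 × 0.969 = 6589
Group 3: 3198 × 0.985 = 3150
Group 4: 6452 × 0.942 = 6078
Group 5: 6641 × 0.963 = 6395
Group 6: 10304 × 0.955 + 13968 × 0.462 = 9840 + 6453 = 16293
End of period: [6641, 6589, 3150, 6078, 6395, 16293]
Scenario A total after 2 periods: 45146
Scenario B projection —
[period 1]
Births: 7050 × 0.371 = 2616, 10200 × 0.431 = 4396 → 7012
Group 2: 3300 × 0.969 = 3198
Group 3: 6550 × 0.985 = 6452
Group 4: 7050 × 0.942 = 6641
Group 5: 10700 × 0.963 = 10304
Group 6: 10200 × 0.955 + 9150 × 0.462 = 9741 + 4227 = 13968
End of period: [7012, 3198, 6452, 6641, 10304, 13968]
[period 2]
Births: 6452 × 0.371 = 2394, 10304 × 0.431 = 4441 → 6835
Group 2: 7012 × 0.969 = 6795
Group 3: 3198 × 0.985 = 3150
Group 4: 6452 × 0.942 = 6078
Group 5: 6641 × 0.963 = 6395
Group 6: 10304 × 0.955 + 13968 × 0.462 = 9840 + 6453 = 16293
End of period: [6835, 6795, 3150, 6078, 6395, 16293]
Scenario B total after 2 periods: 45546
Difference B − A = 45546 − 45146 = 400

400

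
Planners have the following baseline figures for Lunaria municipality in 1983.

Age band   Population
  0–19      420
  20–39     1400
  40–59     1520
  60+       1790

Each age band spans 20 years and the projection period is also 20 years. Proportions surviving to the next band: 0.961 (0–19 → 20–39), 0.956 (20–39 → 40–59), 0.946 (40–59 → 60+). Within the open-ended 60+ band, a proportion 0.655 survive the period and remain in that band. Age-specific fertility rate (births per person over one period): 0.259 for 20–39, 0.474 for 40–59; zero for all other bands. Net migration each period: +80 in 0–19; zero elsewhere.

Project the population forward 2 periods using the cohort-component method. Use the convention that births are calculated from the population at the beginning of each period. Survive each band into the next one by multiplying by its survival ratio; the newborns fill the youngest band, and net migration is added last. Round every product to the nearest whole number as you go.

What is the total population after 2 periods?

5299

Let group 1 be 0–19 through group 4 = 60+.
— Period 1 —
Births: 1400 * 0.259 = 363, 1520 * 0.474 = 720 ⇒ total 1083
Group 2: 420 * 0.961 = 404
Group 3: 1400 * 0.956 = 1338
Group 4: 1520 * 0.946 + 1790 * 0.655 = 1438 + 1172 = 2610
Net migration: Group 1 + 80 → 1163
Population now: 0–19=1163, 20–39=404, 40–59=1338, 60+=2610
— Period 2 —
Births: 404 * 0.259 = 105, 1338 * 0.474 = 634 ⇒ total 739
Group 2: 1163 * 0.961 = 1118
Group 3: 404 * 0.956 = 386
Group 4: 1338 * 0.946 + 2610 * 0.655 = 1266 + 1710 = 2976
Net migration: Group 1 + 80 → 819
Population now: 0–19=819, 20–39=1118, 40–59=386, 60+=2976
Total after period 2: 819 + 1118 + 386 + 2976 = 5299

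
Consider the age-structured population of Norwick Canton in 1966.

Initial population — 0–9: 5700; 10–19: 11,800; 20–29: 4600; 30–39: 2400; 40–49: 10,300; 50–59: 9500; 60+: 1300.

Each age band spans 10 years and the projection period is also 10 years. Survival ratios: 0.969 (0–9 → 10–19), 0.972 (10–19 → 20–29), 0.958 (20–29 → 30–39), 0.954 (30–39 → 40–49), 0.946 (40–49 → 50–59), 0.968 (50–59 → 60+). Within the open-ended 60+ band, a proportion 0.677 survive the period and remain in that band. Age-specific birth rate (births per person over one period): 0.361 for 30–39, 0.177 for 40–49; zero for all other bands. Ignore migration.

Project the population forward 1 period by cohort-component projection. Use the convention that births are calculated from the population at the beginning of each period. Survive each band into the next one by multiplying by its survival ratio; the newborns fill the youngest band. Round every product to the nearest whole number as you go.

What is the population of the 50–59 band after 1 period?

9744

Numbering the groups 1..7 from youngest to oldest:
Period 1:
Births: 2400 × 0.361 = 866  |  10300 × 0.177 = 1823 — total 2689
Group 2: 5700 × 0.969 = 5523
Group 3: 11800 × 0.972 = 11470
Group 4: 4600 × 0.958 = 4407
Group 5: 2400 × 0.954 = 2290
Group 6: 10300 × 0.946 = 9744
Group 7: 9500 × 0.968 + 1300 × 0.677 = 9196 + 880 = 10076
Giving 2689 / 5523 / 11470 / 4407 / 2290 / 9744 / 10076.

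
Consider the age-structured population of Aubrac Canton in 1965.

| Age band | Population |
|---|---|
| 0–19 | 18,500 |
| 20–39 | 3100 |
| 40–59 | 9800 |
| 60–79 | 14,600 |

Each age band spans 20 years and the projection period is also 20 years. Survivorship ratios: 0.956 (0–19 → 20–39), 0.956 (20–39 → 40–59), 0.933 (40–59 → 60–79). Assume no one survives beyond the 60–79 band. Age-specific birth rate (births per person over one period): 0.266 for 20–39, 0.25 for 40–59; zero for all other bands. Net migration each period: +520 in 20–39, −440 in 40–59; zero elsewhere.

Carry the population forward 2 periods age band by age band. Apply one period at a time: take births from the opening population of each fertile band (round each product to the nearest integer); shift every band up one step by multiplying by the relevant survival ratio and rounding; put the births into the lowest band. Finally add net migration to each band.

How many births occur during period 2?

Call the bands 1 to 4, youngest first.
[period 1]
Births: 3100 × 0.266 = 825, 9800 × 0.25 = 2450 → 3275
Band 2: 18500 × 0.956 = 17686
Band 3: 3100 × 0.956 = 2964
Band 4: 9800 × 0.933 = 9143
Net migration: Band 2 + 520 → 18206; Band 3 − 440 → 2524
End of period: [3275, 18206, 2524, 9143]
[period 2]
Births: 18206 × 0.266 = 4843, 2524 × 0.25 = 631 → 5474
Band 2: 3275 × 0.956 = 3131
Band 3: 18206 × 0.956 = 17405
Band 4: 2524 × 0.933 = 2355
Net migration: Band 2 + 520 → 3651; Band 3 − 440 → 16965
End of period: [5474, 3651, 16965, 2355]

5474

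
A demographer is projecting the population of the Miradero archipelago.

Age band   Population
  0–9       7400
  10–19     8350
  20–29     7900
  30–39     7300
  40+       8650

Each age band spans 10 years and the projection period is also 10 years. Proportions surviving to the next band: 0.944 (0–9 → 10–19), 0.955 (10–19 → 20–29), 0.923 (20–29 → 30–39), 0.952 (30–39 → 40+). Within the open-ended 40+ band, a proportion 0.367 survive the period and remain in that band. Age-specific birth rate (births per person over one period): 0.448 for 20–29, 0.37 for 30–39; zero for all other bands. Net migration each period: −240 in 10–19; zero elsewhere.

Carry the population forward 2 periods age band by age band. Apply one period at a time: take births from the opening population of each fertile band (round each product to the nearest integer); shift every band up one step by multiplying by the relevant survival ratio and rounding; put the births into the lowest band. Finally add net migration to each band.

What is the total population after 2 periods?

36381

Call the groups 1 to 5, youngest first.
Period 1.
Births: 7900 * 0.448 = 3539, 7300 * 0.37 = 2701 → 6240
Group 2: 7400 * 0.944 = 6986
Group 3: 8350 * 0.955 = 7974
Group 4: 7900 * 0.923 = 7292
Group 5: 7300 * 0.952 + 8650 * 0.367 = 6950 + 3175 = 10125
Net migration: Group 2 − 240 → 6746
Population now: 0–9=6240, 10–19=6746, 20–29=7974, 30–39=7292, 40+=10125
Period 2.
Births: 7974 * 0.448 = 3572, 7292 * 0.37 = 2698 → 6270
Group 2: 6240 * 0.944 = 5891
Group 3: 6746 * 0.955 = 6442
Group 4: 7974 * 0.923 = 7360
Group 5: 7292 * 0.952 + 10125 * 0.367 = 6942 + 3716 = 10658
Net migration: Group 2 − 240 → 5651
Population now: 0–9=6270, 10–19=5651, 20–29=6442, 30–39=7360, 40+=10658
Total after period 2: 6270 + 5651 + 6442 + 7360 + 10658 = 36381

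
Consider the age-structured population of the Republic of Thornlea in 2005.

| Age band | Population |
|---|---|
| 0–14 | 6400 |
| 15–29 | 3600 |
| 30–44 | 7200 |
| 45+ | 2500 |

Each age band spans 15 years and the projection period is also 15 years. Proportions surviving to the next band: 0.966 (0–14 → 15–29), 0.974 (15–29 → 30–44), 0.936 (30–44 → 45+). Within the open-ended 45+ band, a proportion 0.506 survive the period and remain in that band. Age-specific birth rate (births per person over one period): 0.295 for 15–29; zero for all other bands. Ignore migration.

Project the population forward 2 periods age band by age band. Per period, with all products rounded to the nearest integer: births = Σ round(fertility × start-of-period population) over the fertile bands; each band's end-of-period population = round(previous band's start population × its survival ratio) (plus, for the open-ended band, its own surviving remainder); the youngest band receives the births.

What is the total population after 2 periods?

16203

Numbering the groups 1..4 from youngest to oldest:
Period 1.
Births: 3600 × 0.295 = 1062
Group 2: 6400 × 0.966 = 6182
Group 3: 3600 × 0.974 = 3506
Group 4: 7200 × 0.936 + 2500 × 0.506 = 6739 + 1265 = 8004
→ [1062, 6182, 3506, 8004]
Period 2.
Births: 6182 × 0.295 = 1824
Group 2: 1062 × 0.966 = 1026
Group 3: 6182 × 0.974 = 6021
Group 4: 3506 × 0.936 + 8004 × 0.506 = 3282 + 4050 = 7332
→ [1824, 1026, 6021, 7332]
Total after period 2: 1824 + 1026 + 6021 + 7332 = 16203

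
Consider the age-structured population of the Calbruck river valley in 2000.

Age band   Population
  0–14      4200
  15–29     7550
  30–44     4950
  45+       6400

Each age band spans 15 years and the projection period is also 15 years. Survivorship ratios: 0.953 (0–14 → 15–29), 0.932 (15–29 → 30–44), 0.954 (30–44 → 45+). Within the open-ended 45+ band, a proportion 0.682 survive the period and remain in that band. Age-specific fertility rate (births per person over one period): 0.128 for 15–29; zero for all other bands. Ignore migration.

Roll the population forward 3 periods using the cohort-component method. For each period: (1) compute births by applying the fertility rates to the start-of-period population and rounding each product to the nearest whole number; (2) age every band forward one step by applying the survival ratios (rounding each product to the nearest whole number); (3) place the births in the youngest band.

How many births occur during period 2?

512

After projecting period 1:
Births: 7550 × 0.128 = 966
15–29: 4200 × 0.953 = 4003
30–44: 7550 × 0.932 = 7037
45+: 4950 × 0.954 + 6400 × 0.682 = 4722 + 4365 = 9087
End of period: [966, 4003, 7037, 9087]
After projecting period 2:
Births: 4003 × 0.128 = 512
15–29: 966 × 0.953 = 921
30–44: 4003 × 0.932 = 3731
45+: 7037 × 0.954 + 9087 × 0.682 = 6713 + 6197 = 12910
End of period: [512, 921, 3731, 12910]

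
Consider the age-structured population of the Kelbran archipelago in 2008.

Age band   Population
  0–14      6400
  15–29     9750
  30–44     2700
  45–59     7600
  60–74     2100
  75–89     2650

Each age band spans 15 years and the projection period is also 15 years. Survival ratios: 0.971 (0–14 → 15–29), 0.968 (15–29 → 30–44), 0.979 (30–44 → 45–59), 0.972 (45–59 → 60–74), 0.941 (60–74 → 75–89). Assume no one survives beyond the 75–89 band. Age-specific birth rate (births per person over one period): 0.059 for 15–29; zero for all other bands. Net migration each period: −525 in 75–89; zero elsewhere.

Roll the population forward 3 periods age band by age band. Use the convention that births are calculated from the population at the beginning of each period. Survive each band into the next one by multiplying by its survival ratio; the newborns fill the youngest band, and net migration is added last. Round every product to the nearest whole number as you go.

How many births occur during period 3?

33

After projecting period 1:
Births: 9750 × 0.059 = 575
15–29: 6400 × 0.971 = 6214
30–44: 9750 × 0.968 = 9438
45–59: 2700 × 0.979 = 2643
60–74: 7600 × 0.972 = 7387
75–89: 2100 × 0.941 = 1976
Net migration: 75–89 − 525 → 1451
End of period: [575, 6214, 9438, 2643, 7387, 1451]
After projecting period 2:
Births: 6214 × 0.059 = 367
15–29: 575 × 0.971 = 558
30–44: 6214 × 0.968 = 6015
45–59: 9438 × 0.979 = 9240
60–74: 2643 × 0.972 = 2569
75–89: 7387 × 0.941 = 6951
Net migration: 75–89 − 525 → 6426
End of period: [367, 558, 6015, 9240, 2569, 6426]
After projecting period 3:
Births: 558 × 0.059 = 33
15–29: 367 × 0.971 = 356
30–44: 558 × 0.968 = 540
45–59: 6015 × 0.979 = 5889
60–74: 9240 × 0.972 = 8981
75–89: 2569 × 0.941 = 2417
Net migration: 75–89 − 525 → 1892
End of period: [33, 356, 540, 5889, 8981, 1892]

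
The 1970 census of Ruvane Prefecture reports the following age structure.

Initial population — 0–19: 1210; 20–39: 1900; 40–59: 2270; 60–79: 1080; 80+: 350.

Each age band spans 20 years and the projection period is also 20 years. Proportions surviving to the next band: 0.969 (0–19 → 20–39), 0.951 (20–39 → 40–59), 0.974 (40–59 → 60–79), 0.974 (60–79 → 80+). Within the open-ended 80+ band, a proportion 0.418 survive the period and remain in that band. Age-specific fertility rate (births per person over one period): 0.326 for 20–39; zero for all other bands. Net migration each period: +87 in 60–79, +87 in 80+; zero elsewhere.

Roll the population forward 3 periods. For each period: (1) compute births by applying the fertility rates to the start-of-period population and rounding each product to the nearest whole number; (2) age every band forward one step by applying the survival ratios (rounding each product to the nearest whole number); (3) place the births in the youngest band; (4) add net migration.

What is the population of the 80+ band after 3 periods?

After projecting period 1:
Births: 1900 × 0.326 = 619
20–39: 1210 × 0.969 = 1172
40–59: 1900 × 0.951 = 1807
60–79: 2270 × 0.974 = 2211
80+: 1080 × 0.974 + 350 × 0.418 = 1052 + 146 = 1198
Net migration: 60–79 + 87 → 2298; 80+ + 87 → 1285
Giving 619 / 1172 / 1807 / 2298 / 1285.
After projecting period 2:
Births: 1172 × 0.326 = 382
20–39: 619 × 0.969 = 600
40–59: 1172 × 0.951 = 1115
60–79: 1807 × 0.974 = 1760
80+: 2298 × 0.974 + 1285 × 0.418 = 2238 + 537 = 2775
Net migration: 60–79 + 87 → 1847; 80+ + 87 → 2862
Giving 382 / 600 / 1115 / 1847 / 2862.
After projecting period 3:
Births: 600 × 0.326 = 196
20–39: 382 × 0.969 = 370
40–59: 600 × 0.951 = 571
60–79: 1115 × 0.974 = 1086
80+: 1847 × 0.974 + 2862 × 0.418 = 1799 + 1196 = 2995
Net migration: 60–79 + 87 → 1173; 80+ + 87 → 3082
Giving 196 / 370 / 571 / 1173 / 3082.

3082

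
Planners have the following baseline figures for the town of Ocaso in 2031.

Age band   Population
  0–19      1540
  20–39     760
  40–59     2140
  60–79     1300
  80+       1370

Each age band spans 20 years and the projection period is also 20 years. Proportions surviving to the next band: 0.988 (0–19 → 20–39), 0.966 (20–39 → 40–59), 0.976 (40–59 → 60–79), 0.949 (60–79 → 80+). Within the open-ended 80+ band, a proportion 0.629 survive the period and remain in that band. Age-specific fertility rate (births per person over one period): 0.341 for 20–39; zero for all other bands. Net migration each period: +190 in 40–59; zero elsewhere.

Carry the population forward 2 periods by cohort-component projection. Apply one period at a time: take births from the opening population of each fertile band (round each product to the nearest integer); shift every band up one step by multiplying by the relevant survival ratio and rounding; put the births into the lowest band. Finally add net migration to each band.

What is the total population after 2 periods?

6637

Period 1.
Births: 760 × 0.341 = 259
20–39: 1540 × 0.988 = 1522
40–59: 760 × 0.966 = 734
60–79: 2140 × 0.976 = 2089
80+: 1300 × 0.949 + 1370 × 0.629 = 1234 + 862 = 2096
Net migration: 40–59 + 190 → 924
Population now: 0–19=259, 20–39=1522, 40–59=924, 60–79=2089, 80+=2096
Period 2.
Births: 1522 × 0.341 = 519
20–39: 259 × 0.988 = 256
40–59: 1522 × 0.966 = 1470
60–79: 924 × 0.976 = 902
80+: 2089 × 0.949 + 2096 × 0.629 = 1982 + 1318 = 3300
Net migration: 40–59 + 190 → 1660
Population now: 0–19=519, 20–39=256, 40–59=1660, 60–79=902, 80+=3300
Total after period 2: 519 + 256 + 1660 + 902 + 3300 = 6637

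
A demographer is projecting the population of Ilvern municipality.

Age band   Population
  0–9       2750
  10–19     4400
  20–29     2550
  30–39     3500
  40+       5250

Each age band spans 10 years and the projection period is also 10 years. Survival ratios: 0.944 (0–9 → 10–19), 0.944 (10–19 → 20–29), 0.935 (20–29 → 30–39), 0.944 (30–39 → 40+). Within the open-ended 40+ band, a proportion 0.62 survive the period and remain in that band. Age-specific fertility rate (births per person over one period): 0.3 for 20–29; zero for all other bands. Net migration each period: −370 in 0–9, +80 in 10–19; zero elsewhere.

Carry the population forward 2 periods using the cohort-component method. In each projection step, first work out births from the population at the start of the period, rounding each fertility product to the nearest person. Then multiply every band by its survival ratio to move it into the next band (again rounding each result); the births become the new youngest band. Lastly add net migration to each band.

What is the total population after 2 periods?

14056

(Bands numbered youngest = 1 to oldest = 5.)
Period 1:
Births: 2550 × 0.3 = 765
Band 2: 2750 × 0.944 = 2596
Band 3: 4400 × 0.944 = 4154
Band 4: 2550 × 0.935 = 2384
Band 5: 3500 × 0.944 + 5250 × 0.62 = 3304 + 3255 = 6559
Net migration: Band 1 − 370 → 395; Band 2 + 80 → 2676
End of period: [395, 2676, 4154, 2384, 6559]
Period 2:
Births: 4154 × 0.3 = 1246
Band 2: 395 × 0.944 = 373
Band 3: 2676 × 0.944 = 2526
Band 4: 4154 × 0.935 = 3884
Band 5: 2384 × 0.944 + 6559 × 0.62 = 2250 + 4067 = 6317
Net migration: Band 1 − 370 → 876; Band 2 + 80 → 453
End of period: [876, 453, 2526, 3884, 6317]
Total after period 2: 876 + 453 + 2526 + 3884 + 6317 = 14056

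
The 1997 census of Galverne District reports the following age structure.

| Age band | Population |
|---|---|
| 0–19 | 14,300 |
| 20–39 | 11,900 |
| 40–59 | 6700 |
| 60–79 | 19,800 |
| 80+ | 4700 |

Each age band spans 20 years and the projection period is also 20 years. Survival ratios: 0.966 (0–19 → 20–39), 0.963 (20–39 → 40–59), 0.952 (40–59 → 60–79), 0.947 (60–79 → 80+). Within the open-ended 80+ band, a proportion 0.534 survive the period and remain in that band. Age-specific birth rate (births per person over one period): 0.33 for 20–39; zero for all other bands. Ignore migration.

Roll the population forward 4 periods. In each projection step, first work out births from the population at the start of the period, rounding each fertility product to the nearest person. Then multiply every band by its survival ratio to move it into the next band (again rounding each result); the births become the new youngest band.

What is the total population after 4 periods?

32851

Period 1.
Births: 11900 × 0.33 = 3927
20–39: 14300 × 0.966 = 13814
40–59: 11900 × 0.963 = 11460
60–79: 6700 × 0.952 = 6378
80+: 19800 × 0.947 + 4700 × 0.534 = 18751 + 2510 = 21261
→ [3927, 13814, 11460, 6378, 21261]
Period 2.
Births: 13814 × 0.33 = 4559
20–39: 3927 × 0.966 = 3793
40–59: 13814 × 0.963 = 13303
60–79: 11460 × 0.952 = 10910
80+: 6378 × 0.947 + 21261 × 0.534 = 6040 + 11353 = 17393
→ [4559, 3793, 13303, 10910, 17393]
Period 3.
Births: 3793 × 0.33 = 1252
20–39: 4559 × 0.966 = 4404
40–59: 3793 × 0.963 = 3653
60–79: 13303 × 0.952 = 12664
80+: 10910 × 0.947 + 17393 × 0.534 = 10332 + 9288 = 19620
→ [1252, 4404, 3653, 12664, 19620]
Period 4.
Births: 4404 × 0.33 = 1453
20–39: 1252 × 0.966 = 1209
40–59: 4404 × 0.963 = 4241
60–79: 3653 × 0.952 = 3478
80+: 12664 × 0.947 + 19620 × 0.534 = 11993 + 10477 = 22470
→ [1453, 1209, 4241, 3478, 22470]
Total after period 4: 1453 + 1209 + 4241 + 3478 + 22470 = 32851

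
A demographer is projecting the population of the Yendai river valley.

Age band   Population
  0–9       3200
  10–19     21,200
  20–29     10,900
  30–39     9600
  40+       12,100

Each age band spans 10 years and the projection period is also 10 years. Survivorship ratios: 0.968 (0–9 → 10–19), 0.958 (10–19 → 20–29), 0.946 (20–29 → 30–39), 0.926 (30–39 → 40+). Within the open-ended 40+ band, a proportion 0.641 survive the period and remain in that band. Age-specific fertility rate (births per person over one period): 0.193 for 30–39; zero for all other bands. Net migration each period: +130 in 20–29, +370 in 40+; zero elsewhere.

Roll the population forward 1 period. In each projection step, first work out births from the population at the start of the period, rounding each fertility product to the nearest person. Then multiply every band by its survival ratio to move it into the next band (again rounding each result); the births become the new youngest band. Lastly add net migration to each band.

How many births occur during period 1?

Call the groups 1 to 5, youngest first.
[period 1]
Births: 9600 * 0.193 = 1853
Group 2: 3200 * 0.968 = 3098
Group 3: 21200 * 0.958 = 20310
Group 4: 10900 * 0.946 = 10311
Group 5: 9600 * 0.926 + 12100 * 0.641 = 8890 + 7756 = 16646
Net migration: Group 3 + 130 → 20440; Group 5 + 370 → 17016
Giving 1853 / 3098 / 20440 / 10311 / 17016.

1853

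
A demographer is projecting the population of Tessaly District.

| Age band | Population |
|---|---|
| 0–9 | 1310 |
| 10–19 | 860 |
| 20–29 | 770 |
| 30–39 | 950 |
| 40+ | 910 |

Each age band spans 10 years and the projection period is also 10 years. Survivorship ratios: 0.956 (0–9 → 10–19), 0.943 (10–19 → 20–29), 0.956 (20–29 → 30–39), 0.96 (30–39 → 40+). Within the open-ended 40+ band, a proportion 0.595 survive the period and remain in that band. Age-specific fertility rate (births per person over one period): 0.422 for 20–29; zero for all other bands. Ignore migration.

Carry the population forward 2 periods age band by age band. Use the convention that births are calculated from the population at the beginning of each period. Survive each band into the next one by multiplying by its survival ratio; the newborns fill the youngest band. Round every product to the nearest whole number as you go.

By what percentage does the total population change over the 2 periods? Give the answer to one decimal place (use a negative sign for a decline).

— Period 1 —
Births: 770 * 0.422 = 325
10–19: 1310 * 0.956 = 1252
20–29: 860 * 0.943 = 811
30–39: 770 * 0.956 = 736
40+: 950 * 0.96 + 910 * 0.595 = 912 + 541 = 1453
End of period: [325, 1252, 811, 736, 1453]
— Period 2 —
Births: 811 * 0.422 = 342
10–19: 325 * 0.956 = 311
20–29: 1252 * 0.943 = 1181
30–39: 811 * 0.956 = 775
40+: 736 * 0.96 + 1453 * 0.595 = 707 + 865 = 1572
End of period: [342, 311, 1181, 775, 1572]
Total: 4800 → 4181; change = -619; percentage change = -12.9%

-12.9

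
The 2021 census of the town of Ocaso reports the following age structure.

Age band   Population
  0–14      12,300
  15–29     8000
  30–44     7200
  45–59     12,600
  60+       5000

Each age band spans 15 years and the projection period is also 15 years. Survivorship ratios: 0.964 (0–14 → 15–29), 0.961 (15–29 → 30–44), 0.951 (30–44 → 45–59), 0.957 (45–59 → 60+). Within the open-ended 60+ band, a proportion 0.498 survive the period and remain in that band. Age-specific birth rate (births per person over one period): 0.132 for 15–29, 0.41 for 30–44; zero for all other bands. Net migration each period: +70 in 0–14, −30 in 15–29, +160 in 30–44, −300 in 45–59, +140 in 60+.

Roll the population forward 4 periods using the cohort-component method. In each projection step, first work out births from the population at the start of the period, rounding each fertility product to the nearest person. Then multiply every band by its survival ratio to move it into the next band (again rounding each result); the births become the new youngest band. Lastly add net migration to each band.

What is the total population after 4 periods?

(Bands numbered youngest = 1 to oldest = 5.)
Period 1:
Births: 8000 × 0.132 = 1056, 7200 × 0.41 = 2952 → total 4008
Band 2: 12300 × 0.964 = 11857
Band 3: 8000 × 0.961 = 7688
Band 4: 7200 × 0.951 = 6847
Band 5: 12600 × 0.957 + 5000 × 0.498 = 12058 + 2490 = 14548
Net migration: Band 1 + 70 → 4078; Band 2 − 30 → 11827; Band 3 + 160 → 7848; Band 4 − 300 → 6547; Band 5 + 140 → 14688
End of period: [4078, 11827, 7848, 6547, 14688]
Period 2:
Births: 11827 × 0.132 = 1561, 7848 × 0.41 = 3218 → total 4779
Band 2: 4078 × 0.964 = 3931
Band 3: 11827 × 0.961 = 11366
Band 4: 7848 × 0.951 = 7463
Band 5: 6547 × 0.957 + 14688 × 0.498 = 6265 + 7315 = 13580
Net migration: Band 1 + 70 → 4849; Band 2 − 30 → 3901; Band 3 + 160 → 11526; Band 4 − 300 → 7163; Band 5 + 140 → 13720
End of period: [4849, 3901, 11526, 7163, 13720]
Period 3:
Births: 3901 × 0.132 = 515, 11526 × 0.41 = 4726 → total 5241
Band 2: 4849 × 0.964 = 4674
Band 3: 3901 × 0.961 = 3749
Band 4: 11526 × 0.951 = 10961
Band 5: 7163 × 0.957 + 13720 × 0.498 = 6855 + 6833 = 13688
Net migration: Band 1 + 70 → 5311; Band 2 − 30 → 4644; Band 3 + 160 → 3909; Band 4 − 300 → 10661; Band 5 + 140 → 13828
End of period: [5311, 4644, 3909, 10661, 13828]
Period 4:
Births: 4644 × 0.132 = 613, 3909 × 0.41 = 1603 → total 2216
Band 2: 5311 × 0.964 = 5120
Band 3: 4644 × 0.961 = 4463
Band 4: 3909 × 0.951 = 3717
Band 5: 10661 × 0.957 + 13828 × 0.498 = 10203 + 6886 = 17089
Net migration: Band 1 + 70 → 2286; Band 2 − 30 → 5090; Band 3 + 160 → 4623; Band 4 − 300 → 3417; Band 5 + 140 → 17229
End of period: [2286, 5090, 4623, 3417, 17229]
Total after period 4: 2286 + 5090 + 4623 + 3417 + 17229 = 32645

32645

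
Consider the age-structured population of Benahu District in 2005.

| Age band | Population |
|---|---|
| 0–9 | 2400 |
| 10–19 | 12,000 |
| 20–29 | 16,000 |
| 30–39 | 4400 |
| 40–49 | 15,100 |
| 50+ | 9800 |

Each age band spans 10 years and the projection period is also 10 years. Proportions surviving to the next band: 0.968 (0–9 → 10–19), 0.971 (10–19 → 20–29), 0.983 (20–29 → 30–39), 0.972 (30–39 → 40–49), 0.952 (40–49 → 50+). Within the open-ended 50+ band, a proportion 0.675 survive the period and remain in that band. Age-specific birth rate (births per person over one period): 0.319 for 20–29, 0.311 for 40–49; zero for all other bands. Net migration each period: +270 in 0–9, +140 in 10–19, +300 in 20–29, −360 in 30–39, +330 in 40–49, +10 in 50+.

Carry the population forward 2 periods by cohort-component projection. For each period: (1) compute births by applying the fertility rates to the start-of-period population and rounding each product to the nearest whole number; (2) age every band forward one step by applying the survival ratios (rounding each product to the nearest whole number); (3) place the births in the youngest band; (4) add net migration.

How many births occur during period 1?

Let band 1 be 0–9 through band 6 = 50+.
[period 1]
Births: 16000 * 0.319 = 5104 ; 15100 * 0.311 = 4696 ⇒ total 9800
Band 2: 2400 * 0.968 = 2323
Band 3: 12000 * 0.971 = 11652
Band 4: 16000 * 0.983 = 15728
Band 5: 4400 * 0.972 = 4277
Band 6: 15100 * 0.952 + 9800 * 0.675 = 14375 + 6615 = 20990
Net migration: Band 1 + 270 → 10070; Band 2 + 140 → 2463; Band 3 + 300 → 11952; Band 4 − 360 → 15368; Band 5 + 330 → 4607; Band 6 + 10 → 21000
→ [10070, 2463, 11952, 15368, 4607, 21000]

9800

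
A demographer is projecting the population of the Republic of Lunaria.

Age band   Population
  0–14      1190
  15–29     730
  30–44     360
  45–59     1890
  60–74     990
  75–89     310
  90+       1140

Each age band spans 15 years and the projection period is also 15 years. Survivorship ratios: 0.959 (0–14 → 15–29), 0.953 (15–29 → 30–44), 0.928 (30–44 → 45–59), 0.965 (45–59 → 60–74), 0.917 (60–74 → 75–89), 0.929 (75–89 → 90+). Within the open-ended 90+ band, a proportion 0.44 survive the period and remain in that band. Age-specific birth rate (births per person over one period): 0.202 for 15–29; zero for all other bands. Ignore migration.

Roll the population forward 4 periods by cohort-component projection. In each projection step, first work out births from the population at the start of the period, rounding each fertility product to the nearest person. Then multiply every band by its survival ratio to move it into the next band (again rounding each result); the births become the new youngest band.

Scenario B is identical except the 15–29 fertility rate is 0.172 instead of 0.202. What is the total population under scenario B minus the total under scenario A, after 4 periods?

Call the bands 1 to 7, youngest first.
Period 1.
Births: 730 × 0.202 = 147
Band 2: 1190 × 0.959 = 1141
Band 3: 730 × 0.953 = 696
Band 4: 360 × 0.928 = 334
Band 5: 1890 × 0.965 = 1824
Band 6: 990 × 0.917 = 908
Band 7: 310 × 0.929 + 1140 × 0.44 = 288 + 502 = 790
Population now: 0–14=147, 15–29=1141, 30–44=696, 45–59=334, 60–74=1824, 75–89=908, 90+=790
Period 2.
Births: 1141 × 0.202 = 230
Band 2: 147 × 0.959 = 141
Band 3: 1141 × 0.953 = 1087
Band 4: 696 × 0.928 = 646
Band 5: 334 × 0.965 = 322
Band 6: 1824 × 0.917 = 1673
Band 7: 908 × 0.929 + 790 × 0.44 = 844 + 348 = 1192
Population now: 0–14=230, 15–29=141, 30–44=1087, 45–59=646, 60–74=322, 75–89=1673, 90+=1192
Period 3.
Births: 141 × 0.202 = 28
Band 2: 230 × 0.959 = 221
Band 3: 141 × 0.953 = 134
Band 4: 1087 × 0.928 = 1009
Band 5: 646 × 0.965 = 623
Band 6: 322 × 0.917 = 295
Band 7: 1673 × 0.929 + 1192 × 0.44 = 1554 + 524 = 2078
Population now: 0–14=28, 15–29=221, 30–44=134, 45–59=1009, 60–74=623, 75–89=295, 90+=2078
Period 4.
Births: 221 × 0.202 = 45
Band 2: 28 × 0.959 = 27
Band 3: 221 × 0.953 = 211
Band 4: 134 × 0.928 = 124
Band 5: 1009 × 0.965 = 974
Band 6: 623 × 0.917 = 571
Band 7: 295 × 0.929 + 2078 × 0.44 = 274 + 914 = 1188
Population now: 0–14=45, 15–29=27, 30–44=211, 45–59=124, 60–74=974, 75–89=571, 90+=1188
Scenario A total after 4 periods: 3140
Scenario B projection —
Period 1.
Births: 730 × 0.172 = 126
Band 2: 1190 × 0.959 = 1141
Band 3: 730 × 0.953 = 696
Band 4: 360 × 0.928 = 334
Band 5: 1890 × 0.965 = 1824
Band 6: 990 × 0.917 = 908
Band 7: 310 × 0.929 + 1140 × 0.44 = 288 + 502 = 790
Population now: 0–14=126, 15–29=1141, 30–44=696, 45–59=334, 60–74=1824, 75–89=908, 90+=790
Period 2.
Births: 1141 × 0.172 = 196
Band 2: 126 × 0.959 = 121
Band 3: 1141 × 0.953 = 1087
Band 4: 696 × 0.928 = 646
Band 5: 334 × 0.965 = 322
Band 6: 1824 × 0.917 = 1673
Band 7: 908 × 0.929 + 790 × 0.44 = 844 + 348 = 1192
Population now: 0–14=196, 15–29=121, 30–44=1087, 45–59=646, 60–74=322, 75–89=1673, 90+=1192
Period 3.
Births: 121 × 0.172 = 21
Band 2: 196 × 0.959 = 188
Band 3: 121 × 0.953 = 115
Band 4: 1087 × 0.928 = 1009
Band 5: 646 × 0.965 = 623
Band 6: 322 × 0.917 = 295
Band 7: 1673 × 0.929 + 1192 × 0.44 = 1554 + 524 = 2078
Population now: 0–14=21, 15–29=188, 30–44=115, 45–59=1009, 60–74=623, 75–89=295, 90+=2078
Period 4.
Births: 188 × 0.172 = 32
Band 2: 21 × 0.959 = 20
Band 3: 188 × 0.953 = 179
Band 4: 115 × 0.928 = 107
Band 5: 1009 × 0.965 = 974
Band 6: 623 × 0.917 = 571
Band 7: 295 × 0.929 + 2078 × 0.44 = 274 + 914 = 1188
Population now: 0–14=32, 15–29=20, 30–44=179, 45–59=107, 60–74=974, 75–89=571, 90+=1188
Scenario B total after 4 periods: 3071
Difference B − A = 3071 − 3140 = -69

-69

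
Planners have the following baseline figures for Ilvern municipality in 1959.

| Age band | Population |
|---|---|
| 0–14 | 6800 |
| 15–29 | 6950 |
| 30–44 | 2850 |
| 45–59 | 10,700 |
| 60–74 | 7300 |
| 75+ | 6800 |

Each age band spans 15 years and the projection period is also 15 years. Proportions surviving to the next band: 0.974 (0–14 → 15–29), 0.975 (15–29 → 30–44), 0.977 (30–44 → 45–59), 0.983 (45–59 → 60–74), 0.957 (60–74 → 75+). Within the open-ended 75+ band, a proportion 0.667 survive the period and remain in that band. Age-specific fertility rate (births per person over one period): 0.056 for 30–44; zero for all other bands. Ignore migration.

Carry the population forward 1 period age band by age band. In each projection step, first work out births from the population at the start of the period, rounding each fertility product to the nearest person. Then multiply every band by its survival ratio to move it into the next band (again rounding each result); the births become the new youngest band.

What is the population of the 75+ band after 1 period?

11522

Numbering the groups 1..6 from youngest to oldest:
Period 1:
Births: 2850 * 0.056 = 160
Group 2: 6800 * 0.974 = 6623
Group 3: 6950 * 0.975 = 6776
Group 4: 2850 * 0.977 = 2784
Group 5: 10700 * 0.983 = 10518
Group 6: 7300 * 0.957 + 6800 * 0.667 = 6986 + 4536 = 11522
→ [160, 6623, 6776, 2784, 10518, 11522]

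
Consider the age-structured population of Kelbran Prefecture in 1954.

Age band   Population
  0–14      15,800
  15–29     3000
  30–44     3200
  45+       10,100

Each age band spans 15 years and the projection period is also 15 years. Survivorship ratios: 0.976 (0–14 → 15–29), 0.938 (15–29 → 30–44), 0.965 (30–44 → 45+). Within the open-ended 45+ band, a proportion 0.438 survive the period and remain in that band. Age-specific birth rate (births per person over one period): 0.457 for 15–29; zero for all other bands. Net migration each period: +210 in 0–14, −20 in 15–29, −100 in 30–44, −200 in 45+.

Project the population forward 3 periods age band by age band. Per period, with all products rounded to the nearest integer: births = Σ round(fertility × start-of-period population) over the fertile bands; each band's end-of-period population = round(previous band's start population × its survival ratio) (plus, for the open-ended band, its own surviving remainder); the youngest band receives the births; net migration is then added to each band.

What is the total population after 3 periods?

Period 1.
Births: 3000 * 0.457 = 1371
15–29: 15800 * 0.976 = 15421
30–44: 3000 * 0.938 = 2814
45+: 3200 * 0.965 + 10100 * 0.438 = 3088 + 4424 = 7512
Net migration: 0–14 + 210 → 1581; 15–29 − 20 → 15401; 30–44 − 100 → 2714; 45+ − 200 → 7312
→ [1581, 15401, 2714, 7312]
Period 2.
Births: 15401 * 0.457 = 7038
15–29: 1581 * 0.976 = 1543
30–44: 15401 * 0.938 = 14446
45+: 2714 * 0.965 + 7312 * 0.438 = 2619 + 3203 = 5822
Net migration: 0–14 + 210 → 7248; 15–29 − 20 → 1523; 30–44 − 100 → 14346; 45+ − 200 → 5622
→ [7248, 1523, 14346, 5622]
Period 3.
Births: 1523 * 0.457 = 696
15–29: 7248 * 0.976 = 7074
30–44: 1523 * 0.938 = 1429
45+: 14346 * 0.965 + 5622 * 0.438 = 13844 + 2462 = 16306
Net migration: 0–14 + 210 → 906; 15–29 − 20 → 7054; 30–44 − 100 → 1329; 45+ − 200 → 16106
→ [906, 7054, 1329, 16106]
Total after period 3: 906 + 7054 + 1329 + 16106 = 25395

25395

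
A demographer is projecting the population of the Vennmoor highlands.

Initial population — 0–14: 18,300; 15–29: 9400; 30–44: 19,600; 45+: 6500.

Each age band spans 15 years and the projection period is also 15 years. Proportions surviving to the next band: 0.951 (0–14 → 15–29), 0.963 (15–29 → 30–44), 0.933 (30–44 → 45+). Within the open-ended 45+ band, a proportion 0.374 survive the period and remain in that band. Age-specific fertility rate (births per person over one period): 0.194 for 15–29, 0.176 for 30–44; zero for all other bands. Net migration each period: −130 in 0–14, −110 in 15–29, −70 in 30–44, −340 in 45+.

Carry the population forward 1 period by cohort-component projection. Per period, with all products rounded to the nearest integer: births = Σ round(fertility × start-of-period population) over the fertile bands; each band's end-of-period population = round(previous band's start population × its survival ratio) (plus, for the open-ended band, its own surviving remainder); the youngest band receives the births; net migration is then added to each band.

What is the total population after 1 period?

51797

Numbering the groups 1..4 from youngest to oldest:
— Period 1 —
Births: 9400 × 0.194 = 1824  |  19600 × 0.176 = 3450 → total 5274
Group 2: 18300 × 0.951 = 17403
Group 3: 9400 × 0.963 = 9052
Group 4: 19600 × 0.933 + 6500 × 0.374 = 18287 + 2431 = 20718
Net migration: Group 1 − 130 → 5144; Group 2 − 110 → 17293; Group 3 − 70 → 8982; Group 4 − 340 → 20378
Giving 5144 / 17293 / 8982 / 20378.
Total after period 1: 5144 + 17293 + 8982 + 20378 = 51797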